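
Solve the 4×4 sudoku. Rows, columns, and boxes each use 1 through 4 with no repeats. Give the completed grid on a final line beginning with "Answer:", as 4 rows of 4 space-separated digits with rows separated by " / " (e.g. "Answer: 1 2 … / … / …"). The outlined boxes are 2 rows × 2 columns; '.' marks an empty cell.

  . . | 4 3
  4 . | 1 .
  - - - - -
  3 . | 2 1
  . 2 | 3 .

Step 1. [r1c2∈{1}] r1c2 has the single candidate 1 ⇒ r1c2=1.
Step 2. [r4c1∈{1}] r4c1 is down to just 1, so r4c1=1.
Step 3. [r4c4∈{4}] r4c4 has the single candidate 4, so r4c4=4.
Step 4. [r3c2∈{4}] r3c2 is down to just 4, so r3c2=4.
Step 5. [r1c1∈{2}] only 2 remains possible at r1c1, so r1c1=2.
Step 6. [r2c2∈{3}] only 3 remains possible at r2c2 ⇒ r2c2=3.
Step 7. [r2c4∈{2}] nothing but 2 survives at r2c4 ⇒ r2c4=2.

Answer: 2 1 4 3 / 4 3 1 2 / 3 4 2 1 / 1 2 3 4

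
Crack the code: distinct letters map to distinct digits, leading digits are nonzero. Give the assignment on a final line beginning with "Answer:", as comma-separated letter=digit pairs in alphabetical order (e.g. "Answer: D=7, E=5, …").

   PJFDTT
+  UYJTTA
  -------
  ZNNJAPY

Step 1. [col 1: T + A ≡ Y (mod 10)] no forcing yet in column 1 (carry-in 0); A=4 is free and consistent — try it. So A=4.
Step 2. [col 1: T + A ≡ Y (mod 10)] several values work for Y in column 1 (T + A ≡ Y (mod 10), carry-in 0); try Y=2, so Y=2.
Step 3. [col 1: T + A ≡ Y (mod 10)] column 1 reads T+A+carry(0)=Y with A=4, Y=2; with digits 2,4 already taken and all letters distinct, the only value for T is 8, so T=8.
Step 4. [Z] the sum has 7 digits but both addends have 6; that extra leading digit Z is the final carry, namely 1, so Z=1.
Step 5. [col 2: T + T ≡ P (mod 10)] column 2 reads T+T+carry(1)=P with T=8; with digits 1,2,4,8 already taken and all letters distinct, the only value for P is 7, so P=7.
Step 6. [col 3: D + T ≡ A (mod 10)] column 3 reads D+T+carry(1)=A with T=8, A=4; with digits 1,2,4,7,8 already taken and all letters distinct, the only value for D is 5, so D=5.
Step 7. [col 4: F + J ≡ J (mod 10)] from column 4 (nothing yet, carry-in 1, digits 1,2,4,5,7,8 already taken and all letters distinct): F must equal 9. So F=9.
Step 8. [col 4: F + J ≡ J (mod 10)] several values work for J in column 4 (F + J ≡ J (mod 10), carry-in 1); try J=0 ⇒ J=0.
Step 9. [col 5: J + Y ≡ N (mod 10)] column 5: given J=0, Y=2, carry-in 1, and digits 0,1,2,4,5,7,8,9 already taken and all letters distinct, J+Y≡N (mod 10) forces N=3, so N=3.
Step 10. [col 6: P + U ≡ N (mod 10)] from column 6 (P=7, N=3, carry-in 0, digits 0,1,2,3,4,5,7,8,9 already taken and all letters distinct): U must equal 6, so U=6.

Answer: A=4, D=5, F=9, J=0, N=3, P=7, T=8, U=6, Y=2, Z=1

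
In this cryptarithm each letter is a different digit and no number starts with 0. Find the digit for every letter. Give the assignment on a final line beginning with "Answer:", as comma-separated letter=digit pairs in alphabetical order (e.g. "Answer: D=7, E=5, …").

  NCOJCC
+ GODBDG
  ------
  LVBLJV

Step 1. [col 1: C + G ≡ V (mod 10)] several values work for C in column 1 (C + G ≡ V (mod 10), carry-in 0); try C=6, so C=6.
Step 2. [col 1: C + G ≡ V (mod 10)] G=4 is one option consistent with column 1 (C + G ≡ V (mod 10), carry-in 0) — take it ⇒ G=4.
Step 3. [col 1: C + G ≡ V (mod 10)] from column 1 (C=6, G=4, carry-in 0, digits 4,6 already taken and all letters distinct): V must equal 0, so V=0.
Step 4. [col 2: C + D ≡ J (mod 10)] no forcing yet in column 2 (carry-in 1); D=8 is free and consistent — try it, so D=8.
Step 5. [col 2: C + D ≡ J (mod 10)] in column 2 we have C+D≡J with carry-in 1; given C=6, D=8 and digits 0,4,6,8 already taken and all letters distinct, that pins J to 5 ⇒ J=5.
Step 6. [col 3: J + B ≡ L (mod 10)] L=7 is one option consistent with column 3 (J + B ≡ L (mod 10), carry-in 1) — take it ⇒ L=7.
Step 7. [col 3: J + B ≡ L (mod 10)] column 3: given J=5, L=7, carry-in 1, and digits 0,4,5,6,7,8 already taken and all letters distinct, J+B≡L (mod 10) forces B=1 ⇒ B=1.
Step 8. [col 4: O + D ≡ B (mod 10)] from column 4 (D=8, B=1, carry-in 0, digits 0,1,4,5,6,7,8 already taken and all letters distinct): O must equal 3 ⇒ O=3.
Step 9. [col 6: N + G ≡ L (mod 10)] column 6: given G=4, L=7, carry-in 1, and digits 0,1,3,4,5,6,7,8 already taken and all letters distinct, N+G≡L (mod 10) forces N=2 ⇒ N=2.

Answer: B=1, C=6, D=8, G=4, J=5, L=7, N=2, O=3, V=0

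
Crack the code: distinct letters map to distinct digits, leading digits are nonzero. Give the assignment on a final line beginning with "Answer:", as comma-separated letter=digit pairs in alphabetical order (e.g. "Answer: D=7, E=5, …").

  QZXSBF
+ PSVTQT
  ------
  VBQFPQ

Step 1. [col 1: F + T ≡ Q (mod 10)] T=1 is one option consistent with column 1 (F + T ≡ Q (mod 10), carry-in 0) — take it ⇒ T=1.
Step 2. [col 1: F + T ≡ Q (mod 10)] several values work for F in column 1 (F + T ≡ Q (mod 10), carry-in 0); try F=6. So F=6.
Step 3. [col 1: F + T ≡ Q (mod 10)] column 1: given F=6, T=1, carry-in 0, and digits 1,6 already taken and all letters distinct, F+T≡Q (mod 10) forces Q=7. So Q=7.
Step 4. [col 2: B + Q ≡ P (mod 10)] column 2 (B + Q ≡ P (mod 10), carry-in 0) doesn't pin P yet; pick P=2 and continue, so P=2.
Step 5. [col 2: B + Q ≡ P (mod 10)] column 2: given Q=7, P=2, carry-in 0, and digits 1,2,6,7 already taken and all letters distinct, B+Q≡P (mod 10) forces B=5 ⇒ B=5.
Step 6. [col 3: S + T ≡ F (mod 10)] from column 3 (T=1, F=6, carry-in 1, digits 1,2,5,6,7 already taken and all letters distinct): S must equal 4 ⇒ S=4.
Step 7. [col 4: X + V ≡ Q (mod 10)] no forcing yet in column 4 (carry-in 0); X=8 is free and consistent — try it ⇒ X=8.
Step 8. [col 4: X + V ≡ Q (mod 10)] column 4: given X=8, Q=7, carry-in 0, and digits 1,2,4,5,6,7,8 already taken and all letters distinct, X+V≡Q (mod 10) forces V=9, so V=9.
Step 9. [col 5: Z + S ≡ B (mod 10)] column 5 reads Z+S+carry(1)=B with S=4, B=5; with digits 1,2,4,5,6,7,8,9 already taken and all letters distinct, the only value for Z is 0. So Z=0.

Answer: B=5, F=6, P=2, Q=7, S=4, T=1, V=9, X=8, Z=0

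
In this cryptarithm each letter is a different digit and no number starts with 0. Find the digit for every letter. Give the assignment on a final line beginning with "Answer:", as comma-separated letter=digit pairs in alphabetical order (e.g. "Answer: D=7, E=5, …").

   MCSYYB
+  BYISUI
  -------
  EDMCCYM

Step 1. [col 1: B + I ≡ M (mod 10)] no forcing yet in column 1 (carry-in 0); B=7 is free and consistent — try it, so B=7.
Step 2. [col 1: B + I ≡ M (mod 10)] no forcing yet in column 1 (carry-in 0); I=5 is free and consistent — try it, so I=5.
Step 3. [col 1: B + I ≡ M (mod 10)] column 1 reads B+I+carry(0)=M with B=7, I=5; with digits 5,7 already taken and all letters distinct, the only value for M is 2. So M=2.
Step 4. [col 2: Y + U ≡ Y (mod 10)] column 2 reads Y+U+carry(1)=Y with nothing yet; with digits 2,5,7 already taken and all letters distinct, the only value for U is 9. So U=9.
Step 5. [E] E is the leading digit of a 7-digit sum of two 6-digit numbers; the final carry is exactly 1, so E=1.
Step 6. [col 2: Y + U ≡ Y (mod 10)] no forcing yet in column 2 (carry-in 1); Y=4 is free and consistent — try it, so Y=4.
Step 7. [col 3: Y + S ≡ C (mod 10)] S=3 is one option consistent with column 3 (Y + S ≡ C (mod 10), carry-in 1) — take it ⇒ S=3.
Step 8. [col 3: Y + S ≡ C (mod 10)] column 3 reads Y+S+carry(1)=C with Y=4, S=3; with digits 1,2,3,4,5,7,9 already taken and all letters distinct, the only value for C is 8. So C=8.
Step 9. [col 6: M + B ≡ D (mod 10)] column 6: given M=2, B=7, carry-in 1, and digits 1,2,3,4,5,7,8,9 already taken and all letters distinct, M+B≡D (mod 10) forces D=0 ⇒ D=0.

Answer: B=7, C=8, D=0, E=1, I=5, M=2, S=3, U=9, Y=4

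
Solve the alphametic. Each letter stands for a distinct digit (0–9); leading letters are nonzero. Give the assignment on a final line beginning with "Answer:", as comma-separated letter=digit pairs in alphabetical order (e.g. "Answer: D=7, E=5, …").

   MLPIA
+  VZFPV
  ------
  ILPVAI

Step 1. [col 1: A + V ≡ I (mod 10)] several values work for A in column 1 (A + V ≡ I (mod 10), carry-in 0); try A=9, so A=9.
Step 2. [col 1: A + V ≡ I (mod 10)] no forcing yet in column 1 (carry-in 0); I=1 is free and consistent — try it. So I=1.
Step 3. [col 1: A + V ≡ I (mod 10)] column 1: given A=9, I=1, carry-in 0, and digits 1,9 already taken and all letters distinct, A+V≡I (mod 10) forces V=2. So V=2.
Step 4. [col 2: I + P ≡ A (mod 10)] column 2: given I=1, A=9, carry-in 1, and digits 1,2,9 already taken and all letters distinct, I+P≡A (mod 10) forces P=7, so P=7.
Step 5. [col 3: P + F ≡ V (mod 10)] column 3 reads P+F+carry(0)=V with P=7, V=2; with digits 1,2,7,9 already taken and all letters distinct, the only value for F is 5 ⇒ F=5.
Step 6. [col 4: L + Z ≡ P (mod 10)] L=0 is one option consistent with column 4 (L + Z ≡ P (mod 10), carry-in 1) — take it ⇒ L=0.
Step 7. [col 4: L + Z ≡ P (mod 10)] from column 4 (L=0, P=7, carry-in 1, digits 0,1,2,5,7,9 already taken and all letters distinct): Z must equal 6. So Z=6.
Step 8. [col 5: M + V ≡ L (mod 10)] column 5: given V=2, L=0, carry-in 0, and digits 0,1,2,5,6,7,9 already taken and all letters distinct, M+V≡L (mod 10) forces M=8 ⇒ M=8.

Answer: A=9, F=5, I=1, L=0, M=8, P=7, V=2, Z=6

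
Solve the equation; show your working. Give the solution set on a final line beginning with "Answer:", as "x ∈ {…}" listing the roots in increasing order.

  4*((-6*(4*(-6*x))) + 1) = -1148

Step 1. [4*((-6*(4*(-6*x))) + 1) = -1148] 4 out front; divide by 4, so div: (-6*(4*(-6*x))) + 1 = -287.
Step 2. [(-6*(4*(-6*x))) + 1 = -287] peel the +1: subtract 1 from each side. So sub: -6*(4*(-6*x)) = -288.
Step 3. [-6*(4*(-6*x)) = -288] LHS = -6·(…); ÷-6 both sides, so div: 4*(-6*x) = 48.
Step 4. [4*(-6*x) = 48] leading coefficient 4: divide by 4. So div: -6*x = 12.
Step 5. [-6*x = 12] LHS = -6·(…); ÷-6 both sides ⇒ div: x = -2.

Answer: x ∈ {-2}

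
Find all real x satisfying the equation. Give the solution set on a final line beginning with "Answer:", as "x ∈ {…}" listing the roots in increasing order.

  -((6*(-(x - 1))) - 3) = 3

Step 1. [-((6*(-(x - 1))) - 3) = 3] LHS negated; negate both sides. So neg: (6*(-(x - 1))) - 3 = -3.
Step 2. [(6*(-(x - 1))) - 3 = -3] the outer -3 inverts by adding 3. So sub: 6*(-(x - 1)) = 0.
Step 3. [6*(-(x - 1)) = 0] divide by the outer 6 ⇒ div: -(x - 1) = 0.
Step 4. [-(x - 1) = 0] flip signs both sides ⇒ neg: x - 1 = 0.
Step 5. [x - 1 = 0] the outer -1 inverts by adding 1, so sub: x = 1.

Answer: x ∈ {1}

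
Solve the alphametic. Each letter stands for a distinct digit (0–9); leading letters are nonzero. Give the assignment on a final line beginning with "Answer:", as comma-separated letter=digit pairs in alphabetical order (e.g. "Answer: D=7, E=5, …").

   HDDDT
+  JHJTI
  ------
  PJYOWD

Step 1. [col 1: T + I ≡ D (mod 10)] several values work for T in column 1 (T + I ≡ D (mod 10), carry-in 0); try T=6 ⇒ T=6.
Step 2. [col 1: T + I ≡ D (mod 10)] several values work for D in column 1 (T + I ≡ D (mod 10), carry-in 0); try D=3 ⇒ D=3.
Step 3. [P] the sum has 6 digits but both addends have 5; that extra leading digit P is the final carry, namely 1 ⇒ P=1.
Step 4. [col 1: T + I ≡ D (mod 10)] column 1: given T=6, D=3, carry-in 0, and digits 1,3,6 already taken and all letters distinct, T+I≡D (mod 10) forces I=7 ⇒ I=7.
Step 5. [col 2: D + T ≡ W (mod 10)] column 2 reads D+T+carry(1)=W with D=3, T=6; with digits 1,3,6,7 already taken and all letters distinct, the only value for W is 0. So W=0.
Step 6. [col 3: D + J ≡ O (mod 10)] O=8 is one option consistent with column 3 (D + J ≡ O (mod 10), carry-in 1) — take it ⇒ O=8.
Step 7. [col 3: D + J ≡ O (mod 10)] column 3 reads D+J+carry(1)=O with D=3, O=8; with digits 0,1,3,6,7,8 already taken and all letters distinct, the only value for J is 4 ⇒ J=4.
Step 8. [col 4: D + H ≡ Y (mod 10)] column 4 (D + H ≡ Y (mod 10), carry-in 0) doesn't pin H yet; pick H=9 and continue ⇒ H=9.
Step 9. [col 4: D + H ≡ Y (mod 10)] in column 4 we have D+H≡Y with carry-in 0; given D=3, H=9 and digits 0,1,3,4,6,7,8,9 already taken and all letters distinct, that pins Y to 2, so Y=2.

Answer: D=3, H=9, I=7, J=4, O=8, P=1, T=6, W=0, Y=2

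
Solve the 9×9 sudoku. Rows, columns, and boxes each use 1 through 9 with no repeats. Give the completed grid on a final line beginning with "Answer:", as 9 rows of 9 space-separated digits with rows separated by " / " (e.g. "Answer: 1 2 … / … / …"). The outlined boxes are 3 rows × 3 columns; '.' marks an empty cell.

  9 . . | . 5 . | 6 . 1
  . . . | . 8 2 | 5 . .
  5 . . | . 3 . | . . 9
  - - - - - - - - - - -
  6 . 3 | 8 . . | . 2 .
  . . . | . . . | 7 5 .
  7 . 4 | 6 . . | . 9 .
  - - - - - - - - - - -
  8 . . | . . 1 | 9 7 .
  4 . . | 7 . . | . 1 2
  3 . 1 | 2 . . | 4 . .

Step 1. [r1c4∈{4}] only 4 remains possible at r1c4, so r1c4=4.
Step 2. [r9c2∈{5,6,7,9}] across row 9, 7 lands solely at r9c2 ⇒ r9c2=7.
Step 3. [r7c4∈{3,5}] r7c4 is the only open cell in col 4 admitting 5. So r7c4=5.
Step 4. [r8c6∈{3,6,8,9}] in box 8, 3 fits only at r8c6 ⇒ r8c6=3.
Step 5. [r9c8∈{6,8}] in col 8, 6 fits only at r9c8, so r9c8=6.
Step 6. [r5c1∈{1,2}] across col 1, 2 lands solely at r5c1. So r5c1=2.
Step 7. [r4c9∈{4}] r4c9 has the single candidate 4, so r4c9=4.
Step 8. [r6c7∈{1,3,8}] col 7 places 3 nowhere but r6c7. So r6c7=3.
Step 9. [r9c5∈{9}] nothing but 9 survives at r9c5 ⇒ r9c5=9.
Step 10. [r6c9∈{8}] r6c9 has the single candidate 8, so r6c9=8.
Step 11. [r1c6∈{7}] r1c6 has the single candidate 7 ⇒ r1c6=7.
Step 12. [r3c3∈{2,6,7,8}] row 3 places 7 nowhere but r3c3, so r3c3=7.
Step 13. [r2c3∈{6}] r2c3 has the single candidate 6. So r2c3=6.
Step 14. [r3c4∈{1}] r3c4 is down to just 1. So r3c4=1.
Step 15. [r8c5∈{6}] nothing but 6 survives at r8c5. So r8c5=6.
Step 16. [r3c7∈{2,8}] 2 has one home in col 7: r3c7, so r3c7=2.
Step 17. [r8c3∈{5,9}] in col 3, 5 fits only at r8c3 ⇒ r8c3=5.
Step 18. [r5c3∈{8,9}] col 3 places 9 nowhere but r5c3 ⇒ r5c3=9.
Step 19. [r1c3∈{2,8}] col 3 places 8 nowhere but r1c3, so r1c3=8.
Step 20. [r1c8∈{3}] r1c8 has the single candidate 3 ⇒ r1c8=3.
Step 21. [r2c8∈{4}] nothing but 4 survives at r2c8, so r2c8=4.
Step 22. [r6c6∈{5}] only 5 remains possible at r6c6. So r6c6=5.
Step 23. [r6c2∈{1}] nothing but 1 survives at r6c2, so r6c2=1.
Step 24. [r5c5∈{1,4}] row 5 places 1 nowhere but r5c5 ⇒ r5c5=1.
Step 25. [r1c2∈{2}] r1c2 is down to just 2. So r1c2=2.
Step 26. [r2c4∈{9}] r2c4 is down to just 9, so r2c4=9.
Step 27. [r4c7∈{1}] r4c7 is down to just 1 ⇒ r4c7=1.
Step 28. [r7c2∈{6}] r7c2's peers cover all but 6. So r7c2=6.
Step 29. [r5c2∈{8}] r5c2 has the single candidate 8, so r5c2=8.
Step 30. [r7c5∈{4}] r7c5's peers cover all but 4 ⇒ r7c5=4.
Step 31. [r3c6∈{6}] only 6 remains possible at r3c6 ⇒ r3c6=6.
Step 32. [r7c3∈{2}] only 2 remains possible at r7c3 ⇒ r7c3=2.
Step 33. [r5c9∈{6}] r5c9 is down to just 6 ⇒ r5c9=6.
Step 34. [r4c6∈{9}] only 9 remains possible at r4c6. So r4c6=9.
Step 35. [r8c7∈{8}] r8c7 is down to just 8, so r8c7=8.
Step 36. [r9c9∈{5}] nothing but 5 survives at r9c9 ⇒ r9c9=5.
Step 37. [r3c2∈{4}] r3c2's peers cover all but 4, so r3c2=4.
Step 38. [r8c2∈{9}] r8c2 has the single candidate 9, so r8c2=9.
Step 39. [r2c9∈{7}] r2c9 is down to just 7, so r2c9=7.
Step 40. [r2c2∈{3}] nothing but 3 survives at r2c2, so r2c2=3.
Step 41. [r2c1∈{1}] r2c1 has the single candidate 1. So r2c1=1.
Step 42. [r4c5∈{7}] r4c5's peers cover all but 7 ⇒ r4c5=7.
Step 43. [r9c6∈{8}] r9c6's peers cover all but 8. So r9c6=8.
Step 44. [r5c4∈{3}] only 3 remains possible at r5c4 ⇒ r5c4=3.
Step 45. [r3c8∈{8}] only 8 remains possible at r3c8 ⇒ r3c8=8.
Step 46. [r4c2∈{5}] only 5 remains possible at r4c2 ⇒ r4c2=5.
Step 47. [r5c6∈{4}] r5c6 is down to just 4 ⇒ r5c6=4.
Step 48. [r7c9∈{3}] only 3 remains possible at r7c9. So r7c9=3.
Step 49. [r6c5∈{2}] r6c5 is down to just 2, so r6c5=2.

Answer: 9 2 8 4 5 7 6 3 1 / 1 3 6 9 8 2 5 4 7 / 5 4 7 1 3 6 2 8 9 / 6 5 3 8 7 9 1 2 4 / 2 8 9 3 1 4 7 5 6 / 7 1 4 6 2 5 3 9 8 / 8 6 2 5 4 1 9 7 3 / 4 9 5 7 6 3 8 1 2 / 3 7 1 2 9 8 4 6 5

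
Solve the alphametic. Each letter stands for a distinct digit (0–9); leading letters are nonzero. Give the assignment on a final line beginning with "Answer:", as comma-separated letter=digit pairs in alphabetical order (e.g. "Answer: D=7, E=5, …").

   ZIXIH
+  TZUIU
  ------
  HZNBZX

Step 1. [col 1: H + U ≡ X (mod 10)] no forcing yet in column 1 (carry-in 0); U=7 is free and consistent — try it, so U=7.
Step 2. [col 1: H + U ≡ X (mod 10)] column 1 (H + U ≡ X (mod 10), carry-in 0) doesn't pin H yet; pick H=1 and continue ⇒ H=1.
Step 3. [col 1: H + U ≡ X (mod 10)] column 1: given H=1, U=7, carry-in 0, and digits 1,7 already taken and all letters distinct, H+U≡X (mod 10) forces X=8, so X=8.
Step 4. [col 2: I + I ≡ Z (mod 10)] several values work for Z in column 2 (I + I ≡ Z (mod 10), carry-in 0); try Z=6 ⇒ Z=6.
Step 5. [col 2: I + I ≡ Z (mod 10)] from column 2 (Z=6, carry-in 0, digits 1,6,7,8 already taken and all letters distinct): I must equal 3. So I=3.
Step 6. [col 3: X + U ≡ B (mod 10)] column 3: given X=8, U=7, carry-in 0, and digits 1,3,6,7,8 already taken and all letters distinct, X+U≡B (mod 10) forces B=5, so B=5.
Step 7. [col 4: I + Z ≡ N (mod 10)] column 4 reads I+Z+carry(1)=N with I=3, Z=6; with digits 1,3,5,6,7,8 already taken and all letters distinct, the only value for N is 0 ⇒ N=0.
Step 8. [col 5: Z + T ≡ Z (mod 10)] column 5: given Z=6, carry-in 1, and digits 0,1,3,5,6,7,8 already taken and all letters distinct, Z+T≡Z (mod 10) forces T=9, so T=9.

Answer: B=5, H=1, I=3, N=0, T=9, U=7, X=8, Z=6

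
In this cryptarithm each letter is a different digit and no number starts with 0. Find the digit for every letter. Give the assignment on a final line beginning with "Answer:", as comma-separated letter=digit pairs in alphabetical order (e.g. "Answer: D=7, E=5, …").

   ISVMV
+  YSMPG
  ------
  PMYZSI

Step 1. [col 1: V + G ≡ I (mod 10)] no forcing yet in column 1 (carry-in 0); V=8 is free and consistent — try it ⇒ V=8.
Step 2. [col 1: V + G ≡ I (mod 10)] several values work for I in column 1 (V + G ≡ I (mod 10), carry-in 0); try I=3. So I=3.
Step 3. [col 1: V + G ≡ I (mod 10)] column 1 reads V+G+carry(0)=I with V=8, I=3; with digits 3,8 already taken and all letters distinct, the only value for G is 5. So G=5.
Step 4. [col 2: M + P ≡ S (mod 10)] S=4 is one option consistent with column 2 (M + P ≡ S (mod 10), carry-in 1) — take it. So S=4.
Step 5. [col 2: M + P ≡ S (mod 10)] P=1 is one option consistent with column 2 (M + P ≡ S (mod 10), carry-in 1) — take it, so P=1.
Step 6. [col 2: M + P ≡ S (mod 10)] column 2 reads M+P+carry(1)=S with P=1, S=4; with digits 1,3,4,5,8 already taken and all letters distinct, the only value for M is 2 ⇒ M=2.
Step 7. [col 3: V + M ≡ Z (mod 10)] column 3: given V=8, M=2, carry-in 0, and digits 1,2,3,4,5,8 already taken and all letters distinct, V+M≡Z (mod 10) forces Z=0, so Z=0.
Step 8. [col 4: S + S ≡ Y (mod 10)] column 4: given S=4, carry-in 1, and digits 0,1,2,3,4,5,8 already taken and all letters distinct, S+S≡Y (mod 10) forces Y=9 ⇒ Y=9.

Answer: G=5, I=3, M=2, P=1, S=4, V=8, Y=9, Z=0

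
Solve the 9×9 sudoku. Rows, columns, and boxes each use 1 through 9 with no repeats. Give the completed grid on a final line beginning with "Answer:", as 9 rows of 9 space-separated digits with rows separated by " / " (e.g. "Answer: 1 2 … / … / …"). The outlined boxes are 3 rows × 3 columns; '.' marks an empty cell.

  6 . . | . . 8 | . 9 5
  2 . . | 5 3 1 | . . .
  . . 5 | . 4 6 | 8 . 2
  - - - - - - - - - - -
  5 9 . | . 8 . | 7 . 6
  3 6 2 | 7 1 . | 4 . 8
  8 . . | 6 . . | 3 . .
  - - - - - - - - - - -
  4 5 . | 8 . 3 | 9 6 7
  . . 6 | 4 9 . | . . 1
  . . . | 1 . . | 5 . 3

Step 1. [r3c1∈{1,7,9}] 1 has one home in col 1: r3c1. So r3c1=1.
Step 2. [r7c5∈{2}] only 2 remains possible at r7c5. So r7c5=2.
Step 3. [r8c2∈{2,3,7,8}] in row 8, 3 fits only at r8c2 ⇒ r8c2=3.
Step 4. [r3c2∈{7}] r3c2's peers cover all but 7 ⇒ r3c2=7.
Step 5. [r6c2∈{1,4}] col 2 places 1 nowhere but r6c2. So r6c2=1.
Step 6. [r4c3∈{4}] nothing but 4 survives at r4c3 ⇒ r4c3=4.
Step 7. [r9c6∈{7}] nothing but 7 survives at r9c6 ⇒ r9c6=7.
Step 8. [r6c5∈{5}] nothing but 5 survives at r6c5. So r6c5=5.
Step 9. [r6c8∈{2}] r6c8 has the single candidate 2. So r6c8=2.
Step 10. [r2c3∈{8,9}] 9 has one home in row 2: r2c3. So r2c3=9.
Step 11. [r2c2∈{4,8}] r2c2 is the only open cell in row 2 admitting 8, so r2c2=8.
Step 12. [r9c8∈{4,8}] across row 9, 4 lands solely at r9c8. So r9c8=4.
Step 13. [r1c4∈{2}] only 2 remains possible at r1c4. So r1c4=2.
Step 14. [r6c6∈{4,9}] 4 has one home in row 6: r6c6 ⇒ r6c6=4.
Step 15. [r1c2∈{4}] nothing but 4 survives at r1c2, so r1c2=4.
Step 16. [r2c7∈{6}] only 6 remains possible at r2c7 ⇒ r2c7=6.
Step 17. [r3c4∈{9}] r3c4 is down to just 9. So r3c4=9.
Step 18. [r9c2∈{2}] r9c2 is down to just 2 ⇒ r9c2=2.
Step 19. [r4c4∈{3}] r4c4 is down to just 3, so r4c4=3.
Step 20. [r1c7∈{1}] only 1 remains possible at r1c7. So r1c7=1.
Step 21. [r9c5∈{6}] r9c5's peers cover all but 6. So r9c5=6.
Step 22. [r5c6∈{9}] only 9 remains possible at r5c6, so r5c6=9.
Step 23. [r9c1∈{9}] only 9 remains possible at r9c1, so r9c1=9.
Step 24. [r5c8∈{5}] r5c8 has the single candidate 5, so r5c8=5.
Step 25. [r7c3∈{1}] r7c3 is down to just 1. So r7c3=1.
Step 26. [r1c3∈{3}] r1c3's peers cover all but 3, so r1c3=3.
Step 27. [r6c9∈{9}] r6c9 is down to just 9. So r6c9=9.
Step 28. [r6c3∈{7}] r6c3 has the single candidate 7, so r6c3=7.
Step 29. [r8c7∈{2}] only 2 remains possible at r8c7, so r8c7=2.
Step 30. [r3c8∈{3}] r3c8's peers cover all but 3. So r3c8=3.
Step 31. [r9c3∈{8}] r9c3 is down to just 8. So r9c3=8.
Step 32. [r2c9∈{4}] only 4 remains possible at r2c9, so r2c9=4.
Step 33. [r8c6∈{5}] only 5 remains possible at r8c6 ⇒ r8c6=5.
Step 34. [r4c6∈{2}] r4c6 is down to just 2 ⇒ r4c6=2.
Step 35. [r4c8∈{1}] r4c8's peers cover all but 1, so r4c8=1.
Step 36. [r1c5∈{7}] r1c5 is down to just 7. So r1c5=7.
Step 37. [r8c1∈{7}] r8c1 is down to just 7 ⇒ r8c1=7.
Step 38. [r2c8∈{7}] nothing but 7 survives at r2c8, so r2c8=7.
Step 39. [r8c8∈{8}] only 8 remains possible at r8c8, so r8c8=8.

Answer: 6 4 3 2 7 8 1 9 5 / 2 8 9 5 3 1 6 7 4 / 1 7 5 9 4 6 8 3 2 / 5 9 4 3 8 2 7 1 6 / 3 6 2 7 1 9 4 5 8 / 8 1 7 6 5 4 3 2 9 / 4 5 1 8 2 3 9 6 7 / 7 3 6 4 9 5 2 8 1 / 9 2 8 1 6 7 5 4 3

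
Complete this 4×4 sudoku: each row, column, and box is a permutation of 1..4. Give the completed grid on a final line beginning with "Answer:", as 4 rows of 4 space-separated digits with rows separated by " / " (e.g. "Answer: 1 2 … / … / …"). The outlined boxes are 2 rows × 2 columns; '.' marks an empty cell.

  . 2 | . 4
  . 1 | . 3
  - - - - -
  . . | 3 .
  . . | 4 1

Step 1. [r3c1∈{1,2,4}] r3c1 is the only open cell in row 3 admitting 1. So r3c1=1.
Step 2. [r1c1∈{3}] r1c1 is down to just 3, so r1c1=3.
Step 3. [r4c2∈{3}] nothing but 3 survives at r4c2. So r4c2=3.
Step 4. [r3c4∈{2}] r3c4's peers cover all but 2, so r3c4=2.
Step 5. [r3c2∈{4}] nothing but 4 survives at r3c2, so r3c2=4.
Step 6. [r1c3∈{1}] r1c3's peers cover all but 1 ⇒ r1c3=1.
Step 7. [r4c1∈{2}] r4c1 has the single candidate 2. So r4c1=2.
Step 8. [r2c3∈{2}] nothing but 2 survives at r2c3, so r2c3=2.
Step 9. [r2c1∈{4}] only 4 remains possible at r2c1, so r2c1=4.

Answer: 3 2 1 4 / 4 1 2 3 / 1 4 3 2 / 2 3 4 1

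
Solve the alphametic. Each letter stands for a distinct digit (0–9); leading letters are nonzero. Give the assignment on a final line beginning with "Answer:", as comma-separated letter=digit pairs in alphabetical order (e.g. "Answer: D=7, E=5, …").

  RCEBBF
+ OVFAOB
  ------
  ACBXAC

Step 1. [col 1: F + B ≡ C (mod 10)] several values work for B in column 1 (F + B ≡ C (mod 10), carry-in 0); try B=2. So B=2.
Step 2. [col 1: F + B ≡ C (mod 10)] column 1 (F + B ≡ C (mod 10), carry-in 0) doesn't pin F yet; pick F=4 and continue, so F=4.
Step 3. [col 1: F + B ≡ C (mod 10)] from column 1 (F=4, B=2, carry-in 0, digits 2,4 already taken and all letters distinct): C must equal 6 ⇒ C=6.
Step 4. [col 2: B + O ≡ A (mod 10)] A=5 is one option consistent with column 2 (B + O ≡ A (mod 10), carry-in 0) — take it ⇒ A=5.
Step 5. [col 2: B + O ≡ A (mod 10)] in column 2 we have B+O≡A with carry-in 0; given B=2, A=5 and digits 2,4,5,6 already taken and all letters distinct, that pins O to 3 ⇒ O=3.
Step 6. [col 3: B + A ≡ X (mod 10)] from column 3 (B=2, A=5, carry-in 0, digits 2,3,4,5,6 already taken and all letters distinct): X must equal 7, so X=7.
Step 7. [col 4: E + F ≡ B (mod 10)] column 4 reads E+F+carry(0)=B with F=4, B=2; with digits 2,3,4,5,6,7 already taken and all letters distinct, the only value for E is 8, so E=8.
Step 8. [col 5: C + V ≡ C (mod 10)] column 5: given C=6, carry-in 1, and digits 2,3,4,5,6,7,8 already taken and all letters distinct, C+V≡C (mod 10) forces V=9. So V=9.
Step 9. [col 6: R + O ≡ A (mod 10)] column 6: given O=3, A=5, carry-in 1, and digits 2,3,4,5,6,7,8,9 already taken and all letters distinct, R+O≡A (mod 10) forces R=1, so R=1.

Answer: A=5, B=2, C=6, E=8, F=4, O=3, R=1, V=9, X=7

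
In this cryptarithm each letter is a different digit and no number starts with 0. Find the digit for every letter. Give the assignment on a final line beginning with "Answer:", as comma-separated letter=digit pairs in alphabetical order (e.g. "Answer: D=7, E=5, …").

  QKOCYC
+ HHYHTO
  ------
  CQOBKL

Step 1. [col 1: C + O ≡ L (mod 10)] L=2 is one option consistent with column 1 (C + O ≡ L (mod 10), carry-in 0) — take it, so L=2.
Step 2. [col 1: C + O ≡ L (mod 10)] no forcing yet in column 1 (carry-in 0); C=8 is free and consistent — try it. So C=8.
Step 3. [col 1: C + O ≡ L (mod 10)] column 1 reads C+O+carry(0)=L with C=8, L=2; with digits 2,8 already taken and all letters distinct, the only value for O is 4. So O=4.
Step 4. [col 2: Y + T ≡ K (mod 10)] Y=0 is one option consistent with column 2 (Y + T ≡ K (mod 10), carry-in 1) — take it. So Y=0.
Step 5. [col 2: Y + T ≡ K (mod 10)] column 2 (Y + T ≡ K (mod 10), carry-in 1) doesn't pin K yet; pick K=6 and continue ⇒ K=6.
Step 6. [col 2: Y + T ≡ K (mod 10)] in column 2 we have Y+T≡K with carry-in 1; given Y=0, K=6 and digits 0,2,4,6,8 already taken and all letters distinct, that pins T to 5. So T=5.
Step 7. [col 3: C + H ≡ B (mod 10)] column 3 (C + H ≡ B (mod 10), carry-in 0) doesn't pin B yet; pick B=9 and continue. So B=9.
Step 8. [col 3: C + H ≡ B (mod 10)] from column 3 (C=8, B=9, carry-in 0, digits 0,2,4,5,6,8,9 already taken and all letters distinct): H must equal 1, so H=1.
Step 9. [col 5: K + H ≡ Q (mod 10)] column 5: given K=6, H=1, carry-in 0, and digits 0,1,2,4,5,6,8,9 already taken and all letters distinct, K+H≡Q (mod 10) forces Q=7. So Q=7.

Answer: B=9, C=8, H=1, K=6, L=2, O=4, Q=7, T=5, Y=0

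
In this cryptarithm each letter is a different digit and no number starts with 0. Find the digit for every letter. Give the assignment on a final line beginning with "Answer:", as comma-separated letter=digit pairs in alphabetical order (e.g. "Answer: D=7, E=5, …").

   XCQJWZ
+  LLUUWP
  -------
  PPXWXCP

Step 1. [col 1: Z + P ≡ P (mod 10)] from column 1 (nothing yet, carry-in 0, all letters distinct, none taken yet): Z must equal 0 ⇒ Z=0.
Step 2. [col 1: Z + P ≡ P (mod 10)] no forcing yet in column 1 (carry-in 0); P=1 is free and consistent — try it ⇒ P=1.
Step 3. [col 2: W + W ≡ C (mod 10)] several values work for C in column 2 (W + W ≡ C (mod 10), carry-in 0); try C=6. So C=6.
Step 4. [col 2: W + W ≡ C (mod 10)] several values work for W in column 2 (W + W ≡ C (mod 10), carry-in 0); try W=3. So W=3.
Step 5. [col 3: J + U ≡ X (mod 10)] column 3 (J + U ≡ X (mod 10), carry-in 0) doesn't pin J yet; pick J=4 and continue. So J=4.
Step 6. [col 3: J + U ≡ X (mod 10)] column 3 (J + U ≡ X (mod 10), carry-in 0) doesn't pin X yet; pick X=9 and continue. So X=9.
Step 7. [col 3: J + U ≡ X (mod 10)] column 3 reads J+U+carry(0)=X with J=4, X=9; with digits 0,1,3,4,6,9 already taken and all letters distinct, the only value for U is 5 ⇒ U=5.
Step 8. [col 4: Q + U ≡ W (mod 10)] column 4: given U=5, W=3, carry-in 0, and digits 0,1,3,4,5,6,9 already taken and all letters distinct, Q+U≡W (mod 10) forces Q=8 ⇒ Q=8.
Step 9. [col 5: C + L ≡ X (mod 10)] in column 5 we have C+L≡X with carry-in 1; given C=6, X=9 and digits 0,1,3,4,5,6,8,9 already taken and all letters distinct, that pins L to 2 ⇒ L=2.

Answer: C=6, J=4, L=2, P=1, Q=8, U=5, W=3, X=9, Z=0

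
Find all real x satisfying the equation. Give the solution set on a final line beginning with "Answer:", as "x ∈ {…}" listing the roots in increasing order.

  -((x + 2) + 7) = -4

Step 1. [-((x + 2) + 7) = -4] leading − — multiply by −1, so neg: (x + 2) + 7 = 4.
Step 2. [(x + 2) + 7 = 4] +7 is outermost — subtract 7 both sides, so sub: x + 2 = -3.
Step 3. [x + 2 = -3] 2 comes off first (subtract 2) ⇒ sub: x = -5.

Answer: x ∈ {-5}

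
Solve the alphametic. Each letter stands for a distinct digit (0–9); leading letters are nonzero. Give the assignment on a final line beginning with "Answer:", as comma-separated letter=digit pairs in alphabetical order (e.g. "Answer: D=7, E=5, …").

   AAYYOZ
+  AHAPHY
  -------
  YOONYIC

Step 1. [col 1: Z + Y ≡ C (mod 10)] Y=1 is one option consistent with column 1 (Z + Y ≡ C (mod 10), carry-in 0) — take it, so Y=1.
Step 2. [col 1: Z + Y ≡ C (mod 10)] no forcing yet in column 1 (carry-in 0); Z=4 is free and consistent — try it, so Z=4.
Step 3. [col 1: Z + Y ≡ C (mod 10)] from column 1 (Z=4, Y=1, carry-in 0, digits 1,4 already taken and all letters distinct): C must equal 5. So C=5.
Step 4. [col 2: O + H ≡ I (mod 10)] column 2 (O + H ≡ I (mod 10), carry-in 0) doesn't pin I yet; pick I=0 and continue, so I=0.
Step 5. [col 2: O + H ≡ I (mod 10)] H=7 is one option consistent with column 2 (O + H ≡ I (mod 10), carry-in 0) — take it. So H=7.
Step 6. [col 2: O + H ≡ I (mod 10)] in column 2 we have O+H≡I with carry-in 0; given H=7, I=0 and digits 0,1,4,5,7 already taken and all letters distinct, that pins O to 3, so O=3.
Step 7. [col 3: Y + P ≡ Y (mod 10)] from column 3 (Y=1, carry-in 1, digits 0,1,3,4,5,7 already taken and all letters distinct): P must equal 9, so P=9.
Step 8. [col 4: Y + A ≡ N (mod 10)] column 4: given Y=1, carry-in 1, and digits 0,1,3,4,5,7,9 already taken and all letters distinct, Y+A≡N (mod 10) forces A=6 ⇒ A=6.
Step 9. [col 4: Y + A ≡ N (mod 10)] column 4: given Y=1, A=6, carry-in 1, and digits 0,1,3,4,5,6,7,9 already taken and all letters distinct, Y+A≡N (mod 10) forces N=8. So N=8.

Answer: A=6, C=5, H=7, I=0, N=8, O=3, P=9, Y=1, Z=4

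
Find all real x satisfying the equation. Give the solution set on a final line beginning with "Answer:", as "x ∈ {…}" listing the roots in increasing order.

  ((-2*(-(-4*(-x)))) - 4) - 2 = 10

Step 1. [((-2*(-(-4*(-x)))) - 4) - 2 = 10] add 2: x sits inside (… - 2), so sub: (-2*(-(-4*(-x)))) - 4 = 12.
Step 2. [(-2*(-(-4*(-x)))) - 4 = 12] the outer -4 inverts by adding 4 ⇒ sub: -2*(-(-4*(-x))) = 16.
Step 3. [-2*(-(-4*(-x))) = 16] leading coefficient -2: divide by -2 ⇒ div: -(-4*(-x)) = -8.
Step 4. [-(-4*(-x)) = -8] LHS negated; negate both sides. So neg: -4*(-x) = 8.
Step 5. [-4*(-x) = 8] -4·(inner) — divide through by -4. So div: -x = -2.
Step 6. [-x = -2] flip signs both sides, so neg: x = 2.

Answer: x ∈ {2}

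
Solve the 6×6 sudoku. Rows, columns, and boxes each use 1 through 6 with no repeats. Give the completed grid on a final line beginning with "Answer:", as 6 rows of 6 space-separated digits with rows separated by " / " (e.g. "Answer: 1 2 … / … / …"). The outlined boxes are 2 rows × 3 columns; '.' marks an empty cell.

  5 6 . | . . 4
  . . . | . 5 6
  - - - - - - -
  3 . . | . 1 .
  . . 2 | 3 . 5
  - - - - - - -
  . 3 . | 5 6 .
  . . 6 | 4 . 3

Step 1. [r6c5∈{2}] r6c5 is down to just 2, so r6c5=2.
Step 2. [r6c1∈{1}] nothing but 1 survives at r6c1, so r6c1=1.
Step 3. [r2c2∈{1,2,4}] 2 has one home in col 2: r2c2 ⇒ r2c2=2.
Step 4. [r2c1∈{4}] r2c1 has the single candidate 4. So r2c1=4.
Step 5. [r1c4∈{1,2}] in row 1, 2 fits only at r1c4 ⇒ r1c4=2.
Step 6. [r2c3∈{1,3}] 3 has one home in row 2: r2c3. So r2c3=3.
Step 7. [r3c3∈{4,5}] col 3 places 5 nowhere but r3c3, so r3c3=5.
Step 8. [r4c5∈{4}] r4c5 has the single candidate 4. So r4c5=4.
Step 9. [r5c1∈{2}] r5c1 has the single candidate 2. So r5c1=2.
Step 10. [r4c1∈{6}] only 6 remains possible at r4c1 ⇒ r4c1=6.
Step 11. [r1c3∈{1}] r1c3's peers cover all but 1. So r1c3=1.
Step 12. [r3c6∈{2}] r3c6's peers cover all but 2. So r3c6=2.
Step 13. [r4c2∈{1}] r4c2's peers cover all but 1. So r4c2=1.
Step 14. [r1c5∈{3}] r1c5 is down to just 3, so r1c5=3.
Step 15. [r6c2∈{5}] r6c2 has the single candidate 5, so r6c2=5.
Step 16. [r5c3∈{4}] nothing but 4 survives at r5c3. So r5c3=4.
Step 17. [r2c4∈{1}] r2c4 is down to just 1, so r2c4=1.
Step 18. [r5c6∈{1}] r5c6 has the single candidate 1. So r5c6=1.
Step 19. [r3c2∈{4}] r3c2 is down to just 4, so r3c2=4.
Step 20. [r3c4∈{6}] nothing but 6 survives at r3c4, so r3c4=6.

Answer: 5 6 1 2 3 4 / 4 2 3 1 5 6 / 3 4 5 6 1 2 / 6 1 2 3 4 5 / 2 3 4 5 6 1 / 1 5 6 4 2 3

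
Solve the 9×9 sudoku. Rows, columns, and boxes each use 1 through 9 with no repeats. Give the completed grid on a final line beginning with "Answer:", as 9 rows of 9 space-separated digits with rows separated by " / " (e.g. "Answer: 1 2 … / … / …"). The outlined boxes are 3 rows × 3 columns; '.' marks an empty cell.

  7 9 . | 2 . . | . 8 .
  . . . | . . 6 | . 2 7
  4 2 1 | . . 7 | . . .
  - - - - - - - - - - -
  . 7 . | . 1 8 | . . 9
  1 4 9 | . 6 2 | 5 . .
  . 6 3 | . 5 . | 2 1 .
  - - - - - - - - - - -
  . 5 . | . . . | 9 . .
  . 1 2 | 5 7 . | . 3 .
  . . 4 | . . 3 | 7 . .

Step 1. [r9c2∈{8}] only 8 remains possible at r9c2. So r9c2=8.
Step 2. [r2c3∈{5,8}] col 3 places 8 nowhere but r2c3 ⇒ r2c3=8.
Step 3. [r8c7∈{4,6,8}] across col 7, 8 lands solely at r8c7. So r8c7=8.
Step 4. [r1c6∈{1,4,5}] in col 6, 5 fits only at r1c6. So r1c6=5.
Step 5. [r2c4∈{1,3,4,9}] 1 has one home in box 2: r2c4 ⇒ r2c4=1.
Step 6. [r9c9∈{1,2,5,6}] across row 9, 1 lands solely at r9c9. So r9c9=1.
Step 7. [r2c5∈{3,4,9}] across row 2, 9 lands solely at r2c5, so r2c5=9.
Step 8. [r1c5∈{3,4}] 4 has one home in box 2: r1c5. So r1c5=4.
Step 9. [r3c5∈{3,8}] 3 has one home in col 5: r3c5. So r3c5=3.
Step 10. [r3c7∈{6}] nothing but 6 survives at r3c7 ⇒ r3c7=6.
Step 11. [r6c4∈{4,7,9}] 7 has one home in row 6: r6c4, so r6c4=7.
Step 12. [r4c8∈{4,6}] across row 4, 6 lands solely at r4c8, so r4c8=6.
Step 13. [r7c8∈{4}] r7c8 is down to just 4 ⇒ r7c8=4.
Step 14. [r9c4∈{6,9}] r9c4 is the only open cell in col 4 admitting 9, so r9c4=9.
Step 15. [r7c4∈{6,8}] in col 4, 6 fits only at r7c4, so r7c4=6.
Step 16. [r1c9∈{3}] r1c9 has the single candidate 3 ⇒ r1c9=3.
Step 17. [r4c4∈{3,4}] col 4 places 4 nowhere but r4c4 ⇒ r4c4=4.
Step 18. [r2c1∈{3,5}] in row 2, 5 fits only at r2c1 ⇒ r2c1=5.
Step 19. [r8c1∈{6,9}] r8c1 is the only open cell in row 8 admitting 9. So r8c1=9.
Step 20. [r5c9∈{8}] r5c9 has the single candidate 8, so r5c9=8.
Step 21. [r9c8∈{5}] r9c8 has the single candidate 5 ⇒ r9c8=5.
Step 22. [r9c5∈{2}] nothing but 2 survives at r9c5 ⇒ r9c5=2.
Step 23. [r8c9∈{6}] nothing but 6 survives at r8c9 ⇒ r8c9=6.
Step 24. [r5c8∈{7}] only 7 remains possible at r5c8, so r5c8=7.
Step 25. [r6c1∈{8}] r6c1 has the single candidate 8, so r6c1=8.
Step 26. [r4c7∈{3}] r4c7 is down to just 3, so r4c7=3.
Step 27. [r4c3∈{5}] r4c3 is down to just 5. So r4c3=5.
Step 28. [r1c3∈{6}] nothing but 6 survives at r1c3 ⇒ r1c3=6.
Step 29. [r1c7∈{1}] only 1 remains possible at r1c7, so r1c7=1.
Step 30. [r7c3∈{7}] r7c3 has the single candidate 7, so r7c3=7.
Step 31. [r2c2∈{3}] nothing but 3 survives at r2c2, so r2c2=3.
Step 32. [r6c9∈{4}] r6c9 has the single candidate 4 ⇒ r6c9=4.
Step 33. [r3c8∈{9}] r3c8's peers cover all but 9. So r3c8=9.
Step 34. [r7c9∈{2}] r7c9's peers cover all but 2 ⇒ r7c9=2.
Step 35. [r6c6∈{9}] nothing but 9 survives at r6c6 ⇒ r6c6=9.
Step 36. [r7c6∈{1}] only 1 remains possible at r7c6, so r7c6=1.
Step 37. [r3c4∈{8}] r3c4 has the single candidate 8, so r3c4=8.
Step 38. [r4c1∈{2}] r4c1 has the single candidate 2, so r4c1=2.
Step 39. [r5c4∈{3}] nothing but 3 survives at r5c4, so r5c4=3.
Step 40. [r8c6∈{4}] r8c6 is down to just 4. So r8c6=4.
Step 41. [r9c1∈{6}] nothing but 6 survives at r9c1. So r9c1=6.
Step 42. [r7c1∈{3}] only 3 remains possible at r7c1. So r7c1=3.
Step 43. [r7c5∈{8}] only 8 remains possible at r7c5. So r7c5=8.
Step 44. [r2c7∈{4}] only 4 remains possible at r2c7. So r2c7=4.
Step 45. [r3c9∈{5}] nothing but 5 survives at r3c9. So r3c9=5.

Answer: 7 9 6 2 4 5 1 8 3 / 5 3 8 1 9 6 4 2 7 / 4 2 1 8 3 7 6 9 5 / 2 7 5 4 1 8 3 6 9 / 1 4 9 3 6 2 5 7 8 / 8 6 3 7 5 9 2 1 4 / 3 5 7 6 8 1 9 4 2 / 9 1 2 5 7 4 8 3 6 / 6 8 4 9 2 3 7 5 1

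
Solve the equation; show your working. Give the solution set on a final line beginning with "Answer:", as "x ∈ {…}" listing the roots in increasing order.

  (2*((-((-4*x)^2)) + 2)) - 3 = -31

Step 1. [(2*((-((-4*x)^2)) + 2)) - 3 = -31] add 3: x sits inside (… - 3) ⇒ sub: 2*((-((-4*x)^2)) + 2) = -28.
Step 2. [2*((-((-4*x)^2)) + 2) = -28] leading coefficient 2: divide by 2. So div: (-((-4*x)^2)) + 2 = -14.
Step 3. [(-((-4*x)^2)) + 2 = -14] 2 comes off first (subtract 2) ⇒ sub: -((-4*x)^2) = -16.
Step 4. [-((-4*x)^2) = -16] flip signs both sides ⇒ neg: (-4*x)^2 = 16.
Step 5. [(-4*x)^2 = 16] √ both sides: 16 ≥ 0 gives two branches, so sqrt: -4*x = 4 or -4.
Step 6. [-4*x = 4 or -4] leading coefficient -4: divide by -4 ⇒ div: x = -1 or 1.

Answer: x ∈ {-1, 1}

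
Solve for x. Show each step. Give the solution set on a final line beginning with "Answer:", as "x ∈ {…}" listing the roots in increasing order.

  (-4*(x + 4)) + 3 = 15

Step 1. [(-4*(x + 4)) + 3 = 15] subtract 3: x sits inside (… + 3), so sub: -4*(x + 4) = 12.
Step 2. [-4*(x + 4) = 12] -4·(inner) — divide through by -4, so div: x + 4 = -3.
Step 3. [x + 4 = -3] 4 comes off first (subtract 4), so sub: x = -7.

Answer: x ∈ {-7}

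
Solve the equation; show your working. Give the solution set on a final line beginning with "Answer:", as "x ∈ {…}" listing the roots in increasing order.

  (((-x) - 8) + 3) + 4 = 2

Step 1. [(((-x) - 8) + 3) + 4 = 2] peel the +4: subtract 4 from each side, so sub: ((-x) - 8) + 3 = -2.
Step 2. [((-x) - 8) + 3 = -2] 3 comes off first (subtract 3), so sub: (-x) - 8 = -5.
Step 3. [(-x) - 8 = -5] -8 is outermost — add 8 both sides ⇒ sub: -x = 3.
Step 4. [-x = 3] flip signs both sides, so neg: x = -3.

Answer: x ∈ {-3}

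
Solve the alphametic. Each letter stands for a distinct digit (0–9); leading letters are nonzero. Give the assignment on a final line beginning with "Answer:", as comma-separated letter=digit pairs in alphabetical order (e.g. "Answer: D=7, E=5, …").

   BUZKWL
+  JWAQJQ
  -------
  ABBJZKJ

Step 1. [A] the sum has 7 digits but both addends have 6; that extra leading digit A is the final carry, namely 1 ⇒ A=1.
Step 2. [col 1: L + Q ≡ J (mod 10)] J=9 is one option consistent with column 1 (L + Q ≡ J (mod 10), carry-in 0) — take it ⇒ J=9.
Step 3. [col 1: L + Q ≡ J (mod 10)] several values work for L in column 1 (L + Q ≡ J (mod 10), carry-in 0); try L=6, so L=6.
Step 4. [col 1: L + Q ≡ J (mod 10)] column 1: given L=6, J=9, carry-in 0, and digits 1,6,9 already taken and all letters distinct, L+Q≡J (mod 10) forces Q=3 ⇒ Q=3.
Step 5. [col 2: W + J ≡ K (mod 10)] several values work for W in column 2 (W + J ≡ K (mod 10), carry-in 0); try W=5 ⇒ W=5.
Step 6. [col 2: W + J ≡ K (mod 10)] from column 2 (W=5, J=9, carry-in 0, digits 1,3,5,6,9 already taken and all letters distinct): K must equal 4, so K=4.
Step 7. [col 3: K + Q ≡ Z (mod 10)] column 3 reads K+Q+carry(1)=Z with K=4, Q=3; with digits 1,3,4,5,6,9 already taken and all letters distinct, the only value for Z is 8, so Z=8.
Step 8. [col 5: U + W ≡ B (mod 10)] several values work for U in column 5 (U + W ≡ B (mod 10), carry-in 0); try U=7, so U=7.
Step 9. [col 5: U + W ≡ B (mod 10)] column 5: given U=7, W=5, carry-in 0, and digits 1,3,4,5,6,7,8,9 already taken and all letters distinct, U+W≡B (mod 10) forces B=2 ⇒ B=2.

Answer: A=1, B=2, J=9, K=4, L=6, Q=3, U=7, W=5, Z=8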